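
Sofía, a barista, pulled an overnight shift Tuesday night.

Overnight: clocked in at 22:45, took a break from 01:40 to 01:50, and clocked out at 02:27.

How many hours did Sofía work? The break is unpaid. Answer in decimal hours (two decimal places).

Overnight: 22:45 → midnight = 1 h 15 min; midnight → 02:27 = 2 h 27 min; span 3 h 42 min; less 10 min break → 3 h 32 min

3.53 hours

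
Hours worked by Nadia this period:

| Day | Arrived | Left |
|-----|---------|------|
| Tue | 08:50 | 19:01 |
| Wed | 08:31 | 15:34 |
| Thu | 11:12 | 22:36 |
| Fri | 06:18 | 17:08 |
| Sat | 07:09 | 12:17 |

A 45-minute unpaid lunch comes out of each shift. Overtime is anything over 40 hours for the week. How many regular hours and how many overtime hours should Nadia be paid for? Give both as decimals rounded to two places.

Regular 40.00 hours, overtime 0.85 hours

Tue: 08:50–19:01 = 10 h 11 min; less 45 min break → 9 h 26 min
Wed: 08:31–15:34 = 7 h 3 min; less 45 min break → 6 h 18 min
Thu: 11:12–22:36 = 11 h 24 min; less 45 min break → 10 h 39 min
Fri: 06:18–17:08 = 10 h 50 min; less 45 min break → 10 h 5 min
Sat: 07:09–12:17 = 5 h 8 min; less 45 min break → 4 h 23 min
Total worked: 40 h 51 min = 40.85 h.
Threshold 40 h → overtime 0 h 51 min, regular 40 h 0 min.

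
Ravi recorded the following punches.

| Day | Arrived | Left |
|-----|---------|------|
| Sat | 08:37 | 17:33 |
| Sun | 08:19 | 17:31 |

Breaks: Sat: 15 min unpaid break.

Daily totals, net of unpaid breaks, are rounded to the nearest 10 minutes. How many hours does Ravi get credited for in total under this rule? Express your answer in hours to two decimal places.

Sat: 08:37–17:33 = 8 h 56 min − 15 min = 8 h 41 min → rounds to 8 h 40 min
Sun: 08:19–17:31 = 9 h 12 min → rounds to 9 h 10 min
Total credited: 17 h 50 min.

17.83 hours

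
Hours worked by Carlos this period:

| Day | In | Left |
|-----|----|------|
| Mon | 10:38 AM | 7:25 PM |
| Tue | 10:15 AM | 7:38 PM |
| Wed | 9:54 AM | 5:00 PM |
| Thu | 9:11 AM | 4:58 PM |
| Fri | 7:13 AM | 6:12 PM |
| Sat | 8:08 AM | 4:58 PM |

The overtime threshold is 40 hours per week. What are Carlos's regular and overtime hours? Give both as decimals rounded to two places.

Regular 40.00 hours, overtime 12.87 hours

Mon: 10:38 AM–7:25 PM = 8 h 47 min
Tue: 10:15 AM–7:38 PM = 9 h 23 min
Wed: 9:54 AM–5:00 PM = 7 h 6 min
Thu: 9:11 AM–4:58 PM = 7 h 47 min
Fri: 7:13 AM–6:12 PM = 10 h 59 min
Sat: 8:08 AM–4:58 PM = 8 h 50 min
Total worked: 52 h 52 min = 52.87 h.
Threshold 40 h → overtime 12 h 52 min, regular 40 h 0 min.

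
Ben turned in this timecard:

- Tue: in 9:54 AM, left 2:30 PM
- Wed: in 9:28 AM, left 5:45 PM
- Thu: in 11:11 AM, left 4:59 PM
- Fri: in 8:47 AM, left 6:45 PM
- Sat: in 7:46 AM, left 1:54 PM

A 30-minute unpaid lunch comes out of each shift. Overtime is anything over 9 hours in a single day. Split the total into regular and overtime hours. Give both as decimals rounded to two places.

Tue: 9:54 AM–2:30 PM = 4 h 36 min; less 30 min break → 4 h 6 min
Wed: 9:28 AM–5:45 PM = 8 h 17 min; less 30 min break → 7 h 47 min
Thu: 11:11 AM–4:59 PM = 5 h 48 min; less 30 min break → 5 h 18 min
Fri: 8:47 AM–6:45 PM = 9 h 58 min; less 30 min break → 9 h 28 min
Sat: 7:46 AM–1:54 PM = 6 h 8 min; less 30 min break → 5 h 38 min
Tue reg 4 h 6 min / OT 0 h 0 min; Wed reg 7 h 47 min / OT 0 h 0 min; Thu reg 5 h 18 min / OT 0 h 0 min; Fri reg 9 h 0 min / OT 0 h 28 min; Sat reg 5 h 38 min / OT 0 h 0 min.
Totals: regular 31 h 49 min, overtime 0 h 28 min.

Regular 31.82 hours, overtime 0.47 hours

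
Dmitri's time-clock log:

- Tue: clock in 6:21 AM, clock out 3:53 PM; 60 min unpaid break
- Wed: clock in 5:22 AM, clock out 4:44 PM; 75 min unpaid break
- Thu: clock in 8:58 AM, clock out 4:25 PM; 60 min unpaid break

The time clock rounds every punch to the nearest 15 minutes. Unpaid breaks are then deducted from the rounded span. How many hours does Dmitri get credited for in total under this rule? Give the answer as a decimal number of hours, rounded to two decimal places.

25.50 hours

Tue: in 6:21 AM→6:15 AM, out 3:53 PM→4:00 PM; 9 h 45 min − 60 min = 8 h 45 min
Wed: in 5:22 AM→5:15 AM, out 4:44 PM→4:45 PM; 11 h 30 min − 75 min = 10 h 15 min
Thu: in 8:58 AM→9:00 AM, out 4:25 PM→4:30 PM; 7 h 30 min − 60 min = 6 h 30 min
Total credited: 25 h 30 min.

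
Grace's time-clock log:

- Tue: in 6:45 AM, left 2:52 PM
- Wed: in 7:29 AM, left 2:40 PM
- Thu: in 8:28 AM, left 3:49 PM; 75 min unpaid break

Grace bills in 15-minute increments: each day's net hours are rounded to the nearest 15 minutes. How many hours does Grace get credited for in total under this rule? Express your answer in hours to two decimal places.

Tue: 6:45 AM–2:52 PM = 8 h 7 min → rounds to 8 h 0 min
Wed: 7:29 AM–2:40 PM = 7 h 11 min → rounds to 7 h 15 min
Thu: 8:28 AM–3:49 PM = 7 h 21 min − 75 min = 6 h 6 min → rounds to 6 h 0 min
Total credited: 21 h 15 min.

21.25 hours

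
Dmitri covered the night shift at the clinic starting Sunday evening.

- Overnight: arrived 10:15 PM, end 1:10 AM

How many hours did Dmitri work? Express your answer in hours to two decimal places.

2.92 hours

Overnight: 10:15 PM → midnight = 1 h 45 min; midnight → 1:10 AM = 1 h 10 min; span 2 h 55 min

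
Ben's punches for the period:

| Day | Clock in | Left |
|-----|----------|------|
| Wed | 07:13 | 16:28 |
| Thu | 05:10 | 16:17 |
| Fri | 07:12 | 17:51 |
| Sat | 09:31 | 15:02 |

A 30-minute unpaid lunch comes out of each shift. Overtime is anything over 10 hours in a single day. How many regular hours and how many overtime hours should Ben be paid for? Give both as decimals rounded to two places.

Wed: 07:13–16:28 = 9 h 15 min; less 30 min break → 8 h 45 min
Thu: 05:10–16:17 = 11 h 7 min; less 30 min break → 10 h 37 min
Fri: 07:12–17:51 = 10 h 39 min; less 30 min break → 10 h 9 min
Sat: 09:31–15:02 = 5 h 31 min; less 30 min break → 5 h 1 min
Wed reg 8 h 45 min / OT 0 h 0 min; Thu reg 10 h 0 min / OT 0 h 37 min; Fri reg 10 h 0 min / OT 0 h 9 min; Sat reg 5 h 1 min / OT 0 h 0 min.
Totals: regular 33 h 46 min, overtime 0 h 46 min.

Regular 33.77 hours, overtime 0.77 hours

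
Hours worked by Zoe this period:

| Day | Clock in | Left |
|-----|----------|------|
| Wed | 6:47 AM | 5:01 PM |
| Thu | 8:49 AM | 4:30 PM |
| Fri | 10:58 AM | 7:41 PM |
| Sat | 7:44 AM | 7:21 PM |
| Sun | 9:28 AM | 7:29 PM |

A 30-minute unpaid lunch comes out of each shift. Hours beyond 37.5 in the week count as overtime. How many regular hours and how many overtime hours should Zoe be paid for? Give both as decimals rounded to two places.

Wed: 6:47 AM–5:01 PM = 10 h 14 min; less 30 min break → 9 h 44 min
Thu: 8:49 AM–4:30 PM = 7 h 41 min; less 30 min break → 7 h 11 min
Fri: 10:58 AM–7:41 PM = 8 h 43 min; less 30 min break → 8 h 13 min
Sat: 7:44 AM–7:21 PM = 11 h 37 min; less 30 min break → 11 h 7 min
Sun: 9:28 AM–7:29 PM = 10 h 1 min; less 30 min break → 9 h 31 min
Total worked: 45 h 46 min = 45.77 h.
Threshold 37.5 h → overtime 8 h 16 min, regular 37 h 30 min.

Regular 37.50 hours, overtime 8.27 hours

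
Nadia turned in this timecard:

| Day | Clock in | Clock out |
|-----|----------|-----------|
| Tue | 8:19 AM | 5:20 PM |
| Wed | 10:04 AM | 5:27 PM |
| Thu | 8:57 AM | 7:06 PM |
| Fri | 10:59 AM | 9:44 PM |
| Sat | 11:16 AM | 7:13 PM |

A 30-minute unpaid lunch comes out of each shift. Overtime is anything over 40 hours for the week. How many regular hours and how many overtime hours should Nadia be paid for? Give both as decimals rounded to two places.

Regular 40.00 hours, overtime 2.75 hours

Tue: 8:19 AM–5:20 PM = 9 h 1 min; less 30 min break → 8 h 31 min
Wed: 10:04 AM–5:27 PM = 7 h 23 min; less 30 min break → 6 h 53 min
Thu: 8:57 AM–7:06 PM = 10 h 9 min; less 30 min break → 9 h 39 min
Fri: 10:59 AM–9:44 PM = 10 h 45 min; less 30 min break → 10 h 15 min
Sat: 11:16 AM–7:13 PM = 7 h 57 min; less 30 min break → 7 h 27 min
Total worked: 42 h 45 min = 42.75 h.
Threshold 40 h → overtime 2 h 45 min, regular 40 h 0 min.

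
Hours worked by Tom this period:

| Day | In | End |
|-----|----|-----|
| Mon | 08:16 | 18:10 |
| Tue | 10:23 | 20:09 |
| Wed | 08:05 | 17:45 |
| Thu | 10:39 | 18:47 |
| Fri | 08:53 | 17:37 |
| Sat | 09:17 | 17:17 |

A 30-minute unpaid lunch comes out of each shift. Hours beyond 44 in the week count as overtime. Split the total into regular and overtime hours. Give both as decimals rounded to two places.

Mon: 08:16–18:10 = 9 h 54 min; less 30 min break → 9 h 24 min
Tue: 10:23–20:09 = 9 h 46 min; less 30 min break → 9 h 16 min
Wed: 08:05–17:45 = 9 h 40 min; less 30 min break → 9 h 10 min
Thu: 10:39–18:47 = 8 h 8 min; less 30 min break → 7 h 38 min
Fri: 08:53–17:37 = 8 h 44 min; less 30 min break → 8 h 14 min
Sat: 09:17–17:17 = 8 h 0 min; less 30 min break → 7 h 30 min
Total worked: 51 h 12 min = 51.20 h.
Threshold 44 h → overtime 7 h 12 min, regular 44 h 0 min.

Regular 44.00 hours, overtime 7.20 hours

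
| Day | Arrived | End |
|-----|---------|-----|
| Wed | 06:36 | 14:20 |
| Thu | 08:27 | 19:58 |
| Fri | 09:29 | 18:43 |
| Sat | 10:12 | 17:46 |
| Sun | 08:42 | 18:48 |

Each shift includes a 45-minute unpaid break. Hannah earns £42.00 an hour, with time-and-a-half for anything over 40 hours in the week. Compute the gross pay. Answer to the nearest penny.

£1831.20

Wed: 06:36–14:20 = 7 h 44 min; less 45 min break → 6 h 59 min
Thu: 08:27–19:58 = 11 h 31 min; less 45 min break → 10 h 46 min
Fri: 09:29–18:43 = 9 h 14 min; less 45 min break → 8 h 29 min
Sat: 10:12–17:46 = 7 h 34 min; less 45 min break → 6 h 49 min
Sun: 08:42–18:48 = 10 h 6 min; less 45 min break → 9 h 21 min
Total worked: 42 h 24 min = 2544 min.
Regular 40 h 0 min = 2400 min at £42.00/h; overtime 2 h 24 min = 144 min at £63.00/h.
Pay = (2400 × £42.00 + 144 × £63.00) ÷ 60 = £1831.20.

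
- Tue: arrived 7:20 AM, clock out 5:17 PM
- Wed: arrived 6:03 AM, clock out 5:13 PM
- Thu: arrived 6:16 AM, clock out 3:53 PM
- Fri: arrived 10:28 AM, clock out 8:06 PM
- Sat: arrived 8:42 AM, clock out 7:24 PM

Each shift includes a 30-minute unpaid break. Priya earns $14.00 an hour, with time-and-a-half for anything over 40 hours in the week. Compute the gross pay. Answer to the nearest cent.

Tue: 7:20 AM–5:17 PM = 9 h 57 min; less 30 min break → 9 h 27 min
Wed: 6:03 AM–5:13 PM = 11 h 10 min; less 30 min break → 10 h 40 min
Thu: 6:16 AM–3:53 PM = 9 h 37 min; less 30 min break → 9 h 7 min
Fri: 10:28 AM–8:06 PM = 9 h 38 min; less 30 min break → 9 h 8 min
Sat: 8:42 AM–7:24 PM = 10 h 42 min; less 30 min break → 10 h 12 min
Total worked: 48 h 34 min = 2914 min.
Regular 40 h 0 min = 2400 min at $14.00/h; overtime 8 h 34 min = 514 min at $21.00/h.
Pay = (2400 × $14.00 + 514 × $21.00) ÷ 60 = $739.90.

$739.90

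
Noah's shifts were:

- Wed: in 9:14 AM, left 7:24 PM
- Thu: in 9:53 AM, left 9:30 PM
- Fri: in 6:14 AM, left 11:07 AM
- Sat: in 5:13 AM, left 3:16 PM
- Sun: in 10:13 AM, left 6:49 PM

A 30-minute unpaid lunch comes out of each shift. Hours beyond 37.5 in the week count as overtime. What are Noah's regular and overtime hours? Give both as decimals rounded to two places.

Wed: 9:14 AM–7:24 PM = 10 h 10 min; less 30 min break → 9 h 40 min
Thu: 9:53 AM–9:30 PM = 11 h 37 min; less 30 min break → 11 h 7 min
Fri: 6:14 AM–11:07 AM = 4 h 53 min; less 30 min break → 4 h 23 min
Sat: 5:13 AM–3:16 PM = 10 h 3 min; less 30 min break → 9 h 33 min
Sun: 10:13 AM–6:49 PM = 8 h 36 min; less 30 min break → 8 h 6 min
Total worked: 42 h 49 min = 42.82 h.
Threshold 37.5 h → overtime 5 h 19 min, regular 37 h 30 min.

Regular 37.50 hours, overtime 5.32 hours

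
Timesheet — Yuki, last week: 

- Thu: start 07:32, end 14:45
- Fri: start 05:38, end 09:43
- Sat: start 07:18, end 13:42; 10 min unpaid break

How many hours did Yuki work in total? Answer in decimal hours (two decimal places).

17.53 hours

Thu: 07:32–14:45 = 7 h 13 min
Fri: 05:38–09:43 = 4 h 5 min
Sat: 07:18–13:42 = 6 h 24 min; less 10 min break → 6 h 14 min
Total: 7 h 13 min + 4 h 5 min + 6 h 14 min = 17 h 32 min.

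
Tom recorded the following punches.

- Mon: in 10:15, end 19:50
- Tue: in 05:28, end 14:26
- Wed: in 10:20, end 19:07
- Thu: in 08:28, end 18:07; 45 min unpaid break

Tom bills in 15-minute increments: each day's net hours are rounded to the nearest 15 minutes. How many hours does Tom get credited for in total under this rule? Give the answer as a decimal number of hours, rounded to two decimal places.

Mon: 10:15–19:50 = 9 h 35 min → rounds to 9 h 30 min
Tue: 05:28–14:26 = 8 h 58 min → rounds to 9 h 0 min
Wed: 10:20–19:07 = 8 h 47 min → rounds to 8 h 45 min
Thu: 08:28–18:07 = 9 h 39 min − 45 min = 8 h 54 min → rounds to 9 h 0 min
Total credited: 36 h 15 min.

36.25 hours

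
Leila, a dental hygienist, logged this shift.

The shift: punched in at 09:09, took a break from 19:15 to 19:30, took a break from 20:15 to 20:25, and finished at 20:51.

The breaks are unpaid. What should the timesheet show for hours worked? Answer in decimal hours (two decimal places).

The shift: 09:09–20:51 = 11 h 42 min; less 25 min break → 11 h 17 min

11.28 hours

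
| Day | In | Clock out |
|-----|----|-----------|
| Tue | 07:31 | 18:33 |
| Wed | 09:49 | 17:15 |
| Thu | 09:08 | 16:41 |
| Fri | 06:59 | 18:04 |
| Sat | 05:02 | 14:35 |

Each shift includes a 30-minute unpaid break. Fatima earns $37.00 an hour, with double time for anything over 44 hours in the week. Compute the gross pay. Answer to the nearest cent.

$1639.10

Tue: 07:31–18:33 = 11 h 2 min; less 30 min break → 10 h 32 min
Wed: 09:49–17:15 = 7 h 26 min; less 30 min break → 6 h 56 min
Thu: 09:08–16:41 = 7 h 33 min; less 30 min break → 7 h 3 min
Fri: 06:59–18:04 = 11 h 5 min; less 30 min break → 10 h 35 min
Sat: 05:02–14:35 = 9 h 33 min; less 30 min break → 9 h 3 min
Total worked: 44 h 9 min = 2649 min.
Regular 44 h 0 min = 2640 min at $37.00/h; overtime 0 h 9 min = 9 min at $74.00/h.
Pay = (2640 × $37.00 + 9 × $74.00) ÷ 60 = $1639.10.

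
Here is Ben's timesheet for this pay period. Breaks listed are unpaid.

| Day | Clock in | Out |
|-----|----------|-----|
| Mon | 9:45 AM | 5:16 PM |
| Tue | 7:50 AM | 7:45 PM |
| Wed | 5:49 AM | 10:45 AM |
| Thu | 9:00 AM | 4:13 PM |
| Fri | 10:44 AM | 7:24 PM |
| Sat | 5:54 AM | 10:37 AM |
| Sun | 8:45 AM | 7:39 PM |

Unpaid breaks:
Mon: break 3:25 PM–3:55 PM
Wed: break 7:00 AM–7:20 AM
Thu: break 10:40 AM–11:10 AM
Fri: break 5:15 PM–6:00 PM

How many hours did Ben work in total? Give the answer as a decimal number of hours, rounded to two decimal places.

Mon: 9:45 AM–5:16 PM = 7 h 31 min; less 30 min break → 7 h 1 min
Tue: 7:50 AM–7:45 PM = 11 h 55 min
Wed: 5:49 AM–10:45 AM = 4 h 56 min; less 20 min break → 4 h 36 min
Thu: 9:00 AM–4:13 PM = 7 h 13 min; less 30 min break → 6 h 43 min
Fri: 10:44 AM–7:24 PM = 8 h 40 min; less 45 min break → 7 h 55 min
Sat: 5:54 AM–10:37 AM = 4 h 43 min
Sun: 8:45 AM–7:39 PM = 10 h 54 min
Total: 7 h 1 min + 11 h 55 min + 4 h 36 min + 6 h 43 min + 7 h 55 min + 4 h 43 min + 10 h 54 min = 53 h 47 min.

53.78 hours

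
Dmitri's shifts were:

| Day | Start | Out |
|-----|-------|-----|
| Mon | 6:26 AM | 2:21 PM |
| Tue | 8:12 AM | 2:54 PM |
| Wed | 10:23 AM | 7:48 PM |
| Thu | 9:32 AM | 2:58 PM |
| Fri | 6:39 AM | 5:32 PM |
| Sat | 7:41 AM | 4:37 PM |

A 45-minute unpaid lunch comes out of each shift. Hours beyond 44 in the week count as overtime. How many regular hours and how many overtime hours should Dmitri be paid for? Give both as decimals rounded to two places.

Regular 44.00 hours, overtime 0.78 hours

Mon: 6:26 AM–2:21 PM = 7 h 55 min; less 45 min break → 7 h 10 min
Tue: 8:12 AM–2:54 PM = 6 h 42 min; less 45 min break → 5 h 57 min
Wed: 10:23 AM–7:48 PM = 9 h 25 min; less 45 min break → 8 h 40 min
Thu: 9:32 AM–2:58 PM = 5 h 26 min; less 45 min break → 4 h 41 min
Fri: 6:39 AM–5:32 PM = 10 h 53 min; less 45 min break → 10 h 8 min
Sat: 7:41 AM–4:37 PM = 8 h 56 min; less 45 min break → 8 h 11 min
Total worked: 44 h 47 min = 44.78 h.
Threshold 44 h → overtime 0 h 47 min, regular 44 h 0 min.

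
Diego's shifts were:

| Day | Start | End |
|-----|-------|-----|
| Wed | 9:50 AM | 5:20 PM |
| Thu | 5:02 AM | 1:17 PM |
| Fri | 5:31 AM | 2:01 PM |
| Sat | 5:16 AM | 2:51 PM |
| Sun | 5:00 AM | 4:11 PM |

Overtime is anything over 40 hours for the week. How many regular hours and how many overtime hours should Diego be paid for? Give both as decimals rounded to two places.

Wed: 9:50 AM–5:20 PM = 7 h 30 min
Thu: 5:02 AM–1:17 PM = 8 h 15 min
Fri: 5:31 AM–2:01 PM = 8 h 30 min
Sat: 5:16 AM–2:51 PM = 9 h 35 min
Sun: 5:00 AM–4:11 PM = 11 h 11 min
Total worked: 45 h 1 min = 45.02 h.
Threshold 40 h → overtime 5 h 1 min, regular 40 h 0 min.

Regular 40.00 hours, overtime 5.02 hours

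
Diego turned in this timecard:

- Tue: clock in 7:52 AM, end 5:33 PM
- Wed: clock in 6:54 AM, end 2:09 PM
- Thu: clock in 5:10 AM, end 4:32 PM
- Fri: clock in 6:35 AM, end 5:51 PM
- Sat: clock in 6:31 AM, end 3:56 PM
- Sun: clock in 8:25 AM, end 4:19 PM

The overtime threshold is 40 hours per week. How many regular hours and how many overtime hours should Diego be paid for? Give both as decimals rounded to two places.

Tue: 7:52 AM–5:33 PM = 9 h 41 min
Wed: 6:54 AM–2:09 PM = 7 h 15 min
Thu: 5:10 AM–4:32 PM = 11 h 22 min
Fri: 6:35 AM–5:51 PM = 11 h 16 min
Sat: 6:31 AM–3:56 PM = 9 h 25 min
Sun: 8:25 AM–4:19 PM = 7 h 54 min
Total worked: 56 h 53 min = 56.88 h.
Threshold 40 h → overtime 16 h 53 min, regular 40 h 0 min.

Regular 40.00 hours, overtime 16.88 hours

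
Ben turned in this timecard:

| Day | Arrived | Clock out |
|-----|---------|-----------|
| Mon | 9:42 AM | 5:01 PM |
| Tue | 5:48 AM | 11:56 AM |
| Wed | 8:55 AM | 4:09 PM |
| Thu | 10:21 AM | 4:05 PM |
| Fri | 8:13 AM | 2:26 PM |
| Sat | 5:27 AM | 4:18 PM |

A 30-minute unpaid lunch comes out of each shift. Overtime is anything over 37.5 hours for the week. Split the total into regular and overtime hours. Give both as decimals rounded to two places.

Regular 37.50 hours, overtime 2.98 hours

Mon: 9:42 AM–5:01 PM = 7 h 19 min; less 30 min break → 6 h 49 min
Tue: 5:48 AM–11:56 AM = 6 h 8 min; less 30 min break → 5 h 38 min
Wed: 8:55 AM–4:09 PM = 7 h 14 min; less 30 min break → 6 h 44 min
Thu: 10:21 AM–4:05 PM = 5 h 44 min; less 30 min break → 5 h 14 min
Fri: 8:13 AM–2:26 PM = 6 h 13 min; less 30 min break → 5 h 43 min
Sat: 5:27 AM–4:18 PM = 10 h 51 min; less 30 min break → 10 h 21 min
Total worked: 40 h 29 min = 40.48 h.
Threshold 37.5 h → overtime 2 h 59 min, regular 37 h 30 min.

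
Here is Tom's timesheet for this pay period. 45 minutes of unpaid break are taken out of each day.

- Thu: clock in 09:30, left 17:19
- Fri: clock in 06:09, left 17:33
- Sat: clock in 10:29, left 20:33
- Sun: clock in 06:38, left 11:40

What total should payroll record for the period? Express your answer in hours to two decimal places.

31.32 hours

Thu: 09:30–17:19 = 7 h 49 min; less 45 min break → 7 h 4 min
Fri: 06:09–17:33 = 11 h 24 min; less 45 min break → 10 h 39 min
Sat: 10:29–20:33 = 10 h 4 min; less 45 min break → 9 h 19 min
Sun: 06:38–11:40 = 5 h 2 min; less 45 min break → 4 h 17 min
Total: 7 h 4 min + 10 h 39 min + 9 h 19 min + 4 h 17 min = 31 h 19 min.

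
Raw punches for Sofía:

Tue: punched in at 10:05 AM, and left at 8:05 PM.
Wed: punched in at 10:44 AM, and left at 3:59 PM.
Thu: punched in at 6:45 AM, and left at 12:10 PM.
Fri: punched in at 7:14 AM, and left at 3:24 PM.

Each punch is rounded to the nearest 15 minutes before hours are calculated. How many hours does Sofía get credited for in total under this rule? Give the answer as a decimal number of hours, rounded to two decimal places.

Tue: in 10:05 AM→10:00 AM, out 8:05 PM→8:00 PM; 10 h 0 min
Wed: in 10:44 AM→10:45 AM, out 3:59 PM→4:00 PM; 5 h 15 min
Thu: in 6:45 AM→6:45 AM, out 12:10 PM→12:15 PM; 5 h 30 min
Fri: in 7:14 AM→7:15 AM, out 3:24 PM→3:30 PM; 8 h 15 min
Total credited: 29 h 0 min.

29.00 hours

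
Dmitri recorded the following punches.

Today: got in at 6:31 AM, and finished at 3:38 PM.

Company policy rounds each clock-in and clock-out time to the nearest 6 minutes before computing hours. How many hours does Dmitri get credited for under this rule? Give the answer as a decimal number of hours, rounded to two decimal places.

Today: in 6:31 AM→6:30 AM, out 3:38 PM→3:36 PM; 9 h 6 min

9.10 hours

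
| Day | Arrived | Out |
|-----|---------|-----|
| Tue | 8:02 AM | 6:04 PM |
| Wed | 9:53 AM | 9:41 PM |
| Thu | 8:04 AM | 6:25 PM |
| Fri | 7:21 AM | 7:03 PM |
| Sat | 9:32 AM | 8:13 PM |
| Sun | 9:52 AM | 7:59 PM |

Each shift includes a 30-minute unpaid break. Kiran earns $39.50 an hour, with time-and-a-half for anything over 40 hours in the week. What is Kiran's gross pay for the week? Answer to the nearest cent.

$2864.74

Tue: 8:02 AM–6:04 PM = 10 h 2 min; less 30 min break → 9 h 32 min
Wed: 9:53 AM–9:41 PM = 11 h 48 min; less 30 min break → 11 h 18 min
Thu: 8:04 AM–6:25 PM = 10 h 21 min; less 30 min break → 9 h 51 min
Fri: 7:21 AM–7:03 PM = 11 h 42 min; less 30 min break → 11 h 12 min
Sat: 9:32 AM–8:13 PM = 10 h 41 min; less 30 min break → 10 h 11 min
Sun: 9:52 AM–7:59 PM = 10 h 7 min; less 30 min break → 9 h 37 min
Total worked: 61 h 41 min = 3701 min.
Regular 40 h 0 min = 2400 min at $39.50/h; overtime 21 h 41 min = 1301 min at $59.25/h.
Pay = (2400 × $39.50 + 1301 × $59.25) ÷ 60 = $2864.74.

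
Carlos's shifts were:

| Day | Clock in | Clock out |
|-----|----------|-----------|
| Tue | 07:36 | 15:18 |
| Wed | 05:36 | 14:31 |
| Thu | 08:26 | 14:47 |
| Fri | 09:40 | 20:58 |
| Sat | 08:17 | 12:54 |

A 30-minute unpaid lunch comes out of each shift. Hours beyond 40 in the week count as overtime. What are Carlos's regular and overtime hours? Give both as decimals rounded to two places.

Tue: 07:36–15:18 = 7 h 42 min; less 30 min break → 7 h 12 min
Wed: 05:36–14:31 = 8 h 55 min; less 30 min break → 8 h 25 min
Thu: 08:26–14:47 = 6 h 21 min; less 30 min break → 5 h 51 min
Fri: 09:40–20:58 = 11 h 18 min; less 30 min break → 10 h 48 min
Sat: 08:17–12:54 = 4 h 37 min; less 30 min break → 4 h 7 min
Total worked: 36 h 23 min = 36.38 h.
Threshold 40 h → overtime 0 h 0 min, regular 36 h 23 min.

Regular 36.38 hours, overtime 0.00 hours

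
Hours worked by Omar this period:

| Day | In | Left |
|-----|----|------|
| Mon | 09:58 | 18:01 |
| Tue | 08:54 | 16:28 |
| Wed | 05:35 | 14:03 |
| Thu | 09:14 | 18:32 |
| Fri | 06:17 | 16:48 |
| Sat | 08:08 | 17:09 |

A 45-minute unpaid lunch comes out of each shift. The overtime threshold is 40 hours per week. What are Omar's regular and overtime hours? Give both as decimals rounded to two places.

Mon: 09:58–18:01 = 8 h 3 min; less 45 min break → 7 h 18 min
Tue: 08:54–16:28 = 7 h 34 min; less 45 min break → 6 h 49 min
Wed: 05:35–14:03 = 8 h 28 min; less 45 min break → 7 h 43 min
Thu: 09:14–18:32 = 9 h 18 min; less 45 min break → 8 h 33 min
Fri: 06:17–16:48 = 10 h 31 min; less 45 min break → 9 h 46 min
Sat: 08:08–17:09 = 9 h 1 min; less 45 min break → 8 h 16 min
Total worked: 48 h 25 min = 48.42 h.
Threshold 40 h → overtime 8 h 25 min, regular 40 h 0 min.

Regular 40.00 hours, overtime 8.42 hours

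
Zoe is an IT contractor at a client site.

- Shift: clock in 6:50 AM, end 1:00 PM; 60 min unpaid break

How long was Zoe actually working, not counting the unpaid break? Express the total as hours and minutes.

Shift: 6:50 AM–1:00 PM = 6 h 10 min; less 60 min break → 5 h 10 min

5 h 10 min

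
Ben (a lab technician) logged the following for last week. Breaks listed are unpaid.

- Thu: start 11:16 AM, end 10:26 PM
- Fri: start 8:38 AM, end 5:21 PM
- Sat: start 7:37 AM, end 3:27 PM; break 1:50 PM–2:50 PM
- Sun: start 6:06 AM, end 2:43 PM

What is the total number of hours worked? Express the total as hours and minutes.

Thu: 11:16 AM–10:26 PM = 11 h 10 min
Fri: 8:38 AM–5:21 PM = 8 h 43 min
Sat: 7:37 AM–3:27 PM = 7 h 50 min; less 60 min break → 6 h 50 min
Sun: 6:06 AM–2:43 PM = 8 h 37 min
Total: 11 h 10 min + 8 h 43 min + 6 h 50 min + 8 h 37 min = 35 h 20 min.

35 h 20 min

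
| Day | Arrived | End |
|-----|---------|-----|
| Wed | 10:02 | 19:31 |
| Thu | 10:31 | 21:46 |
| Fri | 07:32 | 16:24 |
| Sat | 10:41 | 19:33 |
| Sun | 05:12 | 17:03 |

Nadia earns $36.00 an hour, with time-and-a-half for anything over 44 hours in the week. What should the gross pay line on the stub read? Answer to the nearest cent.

$1925.10

Wed: 10:02–19:31 = 9 h 29 min
Thu: 10:31–21:46 = 11 h 15 min
Fri: 07:32–16:24 = 8 h 52 min
Sat: 10:41–19:33 = 8 h 52 min
Sun: 05:12–17:03 = 11 h 51 min
Total worked: 50 h 19 min = 3019 min.
Regular 44 h 0 min = 2640 min at $36.00/h; overtime 6 h 19 min = 379 min at $54.00/h.
Pay = (2640 × $36.00 + 379 × $54.00) ÷ 60 = $1925.10.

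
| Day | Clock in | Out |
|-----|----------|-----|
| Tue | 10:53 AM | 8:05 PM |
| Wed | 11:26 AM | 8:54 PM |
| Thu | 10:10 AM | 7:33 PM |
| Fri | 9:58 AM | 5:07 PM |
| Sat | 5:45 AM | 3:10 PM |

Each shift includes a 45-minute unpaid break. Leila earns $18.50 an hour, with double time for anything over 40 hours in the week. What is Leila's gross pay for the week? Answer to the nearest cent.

Tue: 10:53 AM–8:05 PM = 9 h 12 min; less 45 min break → 8 h 27 min
Wed: 11:26 AM–8:54 PM = 9 h 28 min; less 45 min break → 8 h 43 min
Thu: 10:10 AM–7:33 PM = 9 h 23 min; less 45 min break → 8 h 38 min
Fri: 9:58 AM–5:07 PM = 7 h 9 min; less 45 min break → 6 h 24 min
Sat: 5:45 AM–3:10 PM = 9 h 25 min; less 45 min break → 8 h 40 min
Total worked: 40 h 52 min = 2452 min.
Regular 40 h 0 min = 2400 min at $18.50/h; overtime 0 h 52 min = 52 min at $37.00/h.
Pay = (2400 × $18.50 + 52 × $37.00) ÷ 60 = $772.07.

$772.07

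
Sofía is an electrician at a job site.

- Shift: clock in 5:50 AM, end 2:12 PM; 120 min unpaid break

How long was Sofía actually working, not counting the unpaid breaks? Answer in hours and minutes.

Shift: 5:50 AM–2:12 PM = 8 h 22 min; less 120 min break → 6 h 22 min

6 h 22 min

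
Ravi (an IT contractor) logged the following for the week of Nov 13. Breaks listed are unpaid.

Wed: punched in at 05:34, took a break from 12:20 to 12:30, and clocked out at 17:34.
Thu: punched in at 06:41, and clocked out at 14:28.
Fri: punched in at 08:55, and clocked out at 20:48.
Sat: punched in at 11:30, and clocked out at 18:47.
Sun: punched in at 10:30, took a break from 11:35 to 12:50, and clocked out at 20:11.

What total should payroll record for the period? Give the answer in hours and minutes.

47 h 13 min

Wed: 05:34–17:34 = 12 h 0 min; less 10 min break → 11 h 50 min
Thu: 06:41–14:28 = 7 h 47 min
Fri: 08:55–20:48 = 11 h 53 min
Sat: 11:30–18:47 = 7 h 17 min
Sun: 10:30–20:11 = 9 h 41 min; less 75 min break → 8 h 26 min
Total: 11 h 50 min + 7 h 47 min + 11 h 53 min + 7 h 17 min + 8 h 26 min = 47 h 13 min.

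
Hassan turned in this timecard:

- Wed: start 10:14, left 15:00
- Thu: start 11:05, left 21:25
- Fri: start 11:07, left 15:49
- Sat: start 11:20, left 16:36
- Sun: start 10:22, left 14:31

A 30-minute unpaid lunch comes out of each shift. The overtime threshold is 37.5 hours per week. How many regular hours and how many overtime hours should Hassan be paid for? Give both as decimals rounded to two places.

Wed: 10:14–15:00 = 4 h 46 min; less 30 min break → 4 h 16 min
Thu: 11:05–21:25 = 10 h 20 min; less 30 min break → 9 h 50 min
Fri: 11:07–15:49 = 4 h 42 min; less 30 min break → 4 h 12 min
Sat: 11:20–16:36 = 5 h 16 min; less 30 min break → 4 h 46 min
Sun: 10:22–14:31 = 4 h 9 min; less 30 min break → 3 h 39 min
Total worked: 26 h 43 min = 26.72 h.
Threshold 37.5 h → overtime 0 h 0 min, regular 26 h 43 min.

Regular 26.72 hours, overtime 0.00 hours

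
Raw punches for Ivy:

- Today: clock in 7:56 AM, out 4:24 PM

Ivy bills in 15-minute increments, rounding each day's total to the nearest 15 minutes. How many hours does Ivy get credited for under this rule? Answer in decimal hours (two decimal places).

Today: 7:56 AM–4:24 PM = 8 h 28 min → rounds to 8 h 30 min

8.50 hours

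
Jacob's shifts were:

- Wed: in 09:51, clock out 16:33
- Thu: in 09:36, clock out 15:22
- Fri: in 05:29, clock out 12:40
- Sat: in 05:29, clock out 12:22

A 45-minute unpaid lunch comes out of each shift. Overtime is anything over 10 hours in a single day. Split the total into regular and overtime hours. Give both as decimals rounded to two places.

Wed: 09:51–16:33 = 6 h 42 min; less 45 min break → 5 h 57 min
Thu: 09:36–15:22 = 5 h 46 min; less 45 min break → 5 h 1 min
Fri: 05:29–12:40 = 7 h 11 min; less 45 min break → 6 h 26 min
Sat: 05:29–12:22 = 6 h 53 min; less 45 min break → 6 h 8 min
Wed reg 5 h 57 min / OT 0 h 0 min; Thu reg 5 h 1 min / OT 0 h 0 min; Fri reg 6 h 26 min / OT 0 h 0 min; Sat reg 6 h 8 min / OT 0 h 0 min.
Totals: regular 23 h 32 min, overtime 0 h 0 min.

Regular 23.53 hours, overtime 0.00 hours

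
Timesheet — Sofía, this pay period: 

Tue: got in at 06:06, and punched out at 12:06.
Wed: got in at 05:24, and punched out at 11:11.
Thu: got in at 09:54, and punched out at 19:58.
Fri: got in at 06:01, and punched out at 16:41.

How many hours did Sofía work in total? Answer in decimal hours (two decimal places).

Tue: 06:06–12:06 = 6 h 0 min
Wed: 05:24–11:11 = 5 h 47 min
Thu: 09:54–19:58 = 10 h 4 min
Fri: 06:01–16:41 = 10 h 40 min
Total: 6 h 0 min + 5 h 47 min + 10 h 4 min + 10 h 40 min = 32 h 31 min.

32.52 hours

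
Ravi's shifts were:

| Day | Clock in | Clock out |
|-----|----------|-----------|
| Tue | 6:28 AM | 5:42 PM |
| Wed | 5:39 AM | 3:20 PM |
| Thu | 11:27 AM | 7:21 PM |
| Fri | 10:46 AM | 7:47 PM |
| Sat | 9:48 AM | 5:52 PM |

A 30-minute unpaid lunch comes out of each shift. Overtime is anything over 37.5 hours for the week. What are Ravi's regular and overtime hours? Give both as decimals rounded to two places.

Regular 37.50 hours, overtime 5.90 hours

Tue: 6:28 AM–5:42 PM = 11 h 14 min; less 30 min break → 10 h 44 min
Wed: 5:39 AM–3:20 PM = 9 h 41 min; less 30 min break → 9 h 11 min
Thu: 11:27 AM–7:21 PM = 7 h 54 min; less 30 min break → 7 h 24 min
Fri: 10:46 AM–7:47 PM = 9 h 1 min; less 30 min break → 8 h 31 min
Sat: 9:48 AM–5:52 PM = 8 h 4 min; less 30 min break → 7 h 34 min
Total worked: 43 h 24 min = 43.40 h.
Threshold 37.5 h → overtime 5 h 54 min, regular 37 h 30 min.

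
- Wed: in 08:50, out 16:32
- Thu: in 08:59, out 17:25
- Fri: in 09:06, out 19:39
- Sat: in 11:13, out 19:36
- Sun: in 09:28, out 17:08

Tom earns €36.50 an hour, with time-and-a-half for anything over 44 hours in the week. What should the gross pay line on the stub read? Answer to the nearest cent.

Wed: 08:50–16:32 = 7 h 42 min
Thu: 08:59–17:25 = 8 h 26 min
Fri: 09:06–19:39 = 10 h 33 min
Sat: 11:13–19:36 = 8 h 23 min
Sun: 09:28–17:08 = 7 h 40 min
Total worked: 42 h 44 min = 2564 min.
Regular 42 h 44 min = 2564 min at €36.50/h; overtime 0 h 0 min = 0 min at €54.75/h.
Pay = (2564 × €36.50 + 0 × €54.75) ÷ 60 = €1559.77.

€1559.77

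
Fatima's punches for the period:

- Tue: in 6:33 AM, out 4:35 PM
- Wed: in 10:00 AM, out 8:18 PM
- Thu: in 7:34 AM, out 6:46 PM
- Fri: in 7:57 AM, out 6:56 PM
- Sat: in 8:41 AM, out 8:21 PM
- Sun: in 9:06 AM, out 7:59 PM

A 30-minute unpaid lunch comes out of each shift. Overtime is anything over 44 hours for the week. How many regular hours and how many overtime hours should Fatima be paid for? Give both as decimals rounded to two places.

Regular 44.00 hours, overtime 18.07 hours

Tue: 6:33 AM–4:35 PM = 10 h 2 min; less 30 min break → 9 h 32 min
Wed: 10:00 AM–8:18 PM = 10 h 18 min; less 30 min break → 9 h 48 min
Thu: 7:34 AM–6:46 PM = 11 h 12 min; less 30 min break → 10 h 42 min
Fri: 7:57 AM–6:56 PM = 10 h 59 min; less 30 min break → 10 h 29 min
Sat: 8:41 AM–8:21 PM = 11 h 40 min; less 30 min break → 11 h 10 min
Sun: 9:06 AM–7:59 PM = 10 h 53 min; less 30 min break → 10 h 23 min
Total worked: 62 h 4 min = 62.07 h.
Threshold 44 h → overtime 18 h 4 min, regular 44 h 0 min.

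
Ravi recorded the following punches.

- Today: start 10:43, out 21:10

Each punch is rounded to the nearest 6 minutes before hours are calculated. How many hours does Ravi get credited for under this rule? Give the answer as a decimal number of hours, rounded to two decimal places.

Today: in 10:43→10:42, out 21:10→21:12; 10 h 30 min

10.50 hours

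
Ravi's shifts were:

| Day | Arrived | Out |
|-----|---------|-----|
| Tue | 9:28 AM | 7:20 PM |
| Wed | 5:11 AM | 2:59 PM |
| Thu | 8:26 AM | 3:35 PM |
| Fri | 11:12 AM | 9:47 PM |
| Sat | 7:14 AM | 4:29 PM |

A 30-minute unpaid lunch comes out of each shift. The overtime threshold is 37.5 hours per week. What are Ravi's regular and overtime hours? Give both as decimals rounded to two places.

Tue: 9:28 AM–7:20 PM = 9 h 52 min; less 30 min break → 9 h 22 min
Wed: 5:11 AM–2:59 PM = 9 h 48 min; less 30 min break → 9 h 18 min
Thu: 8:26 AM–3:35 PM = 7 h 9 min; less 30 min break → 6 h 39 min
Fri: 11:12 AM–9:47 PM = 10 h 35 min; less 30 min break → 10 h 5 min
Sat: 7:14 AM–4:29 PM = 9 h 15 min; less 30 min break → 8 h 45 min
Total worked: 44 h 9 min = 44.15 h.
Threshold 37.5 h → overtime 6 h 39 min, regular 37 h 30 min.

Regular 37.50 hours, overtime 6.65 hours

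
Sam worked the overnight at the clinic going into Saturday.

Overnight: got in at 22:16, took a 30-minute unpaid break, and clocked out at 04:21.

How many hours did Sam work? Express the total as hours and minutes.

Overnight: 22:16 → midnight = 1 h 44 min; midnight → 04:21 = 4 h 21 min; span 6 h 5 min; less 30 min break → 5 h 35 min

5 h 35 min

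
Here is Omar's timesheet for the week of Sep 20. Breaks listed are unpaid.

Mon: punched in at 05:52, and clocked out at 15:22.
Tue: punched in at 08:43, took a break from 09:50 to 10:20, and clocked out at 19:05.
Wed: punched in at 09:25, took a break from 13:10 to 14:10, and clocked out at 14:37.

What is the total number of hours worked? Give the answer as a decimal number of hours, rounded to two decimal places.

23.57 hours

Mon: 05:52–15:22 = 9 h 30 min
Tue: 08:43–19:05 = 10 h 22 min; less 30 min break → 9 h 52 min
Wed: 09:25–14:37 = 5 h 12 min; less 60 min break → 4 h 12 min
Total: 9 h 30 min + 9 h 52 min + 4 h 12 min = 23 h 34 min.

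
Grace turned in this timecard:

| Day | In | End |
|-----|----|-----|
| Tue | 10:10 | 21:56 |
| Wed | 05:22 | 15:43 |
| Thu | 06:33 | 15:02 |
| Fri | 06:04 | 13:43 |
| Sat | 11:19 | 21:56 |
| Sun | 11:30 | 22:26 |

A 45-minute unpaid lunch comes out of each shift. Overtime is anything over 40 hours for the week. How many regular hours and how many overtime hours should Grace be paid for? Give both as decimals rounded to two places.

Tue: 10:10–21:56 = 11 h 46 min; less 45 min break → 11 h 1 min
Wed: 05:22–15:43 = 10 h 21 min; less 45 min break → 9 h 36 min
Thu: 06:33–15:02 = 8 h 29 min; less 45 min break → 7 h 44 min
Fri: 06:04–13:43 = 7 h 39 min; less 45 min break → 6 h 54 min
Sat: 11:19–21:56 = 10 h 37 min; less 45 min break → 9 h 52 min
Sun: 11:30–22:26 = 10 h 56 min; less 45 min break → 10 h 11 min
Total worked: 55 h 18 min = 55.30 h.
Threshold 40 h → overtime 15 h 18 min, regular 40 h 0 min.

Regular 40.00 hours, overtime 15.30 hours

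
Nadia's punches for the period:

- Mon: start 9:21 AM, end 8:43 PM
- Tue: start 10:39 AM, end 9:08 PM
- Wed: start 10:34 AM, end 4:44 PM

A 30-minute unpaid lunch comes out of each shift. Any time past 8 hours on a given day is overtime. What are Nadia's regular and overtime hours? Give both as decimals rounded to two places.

Mon: 9:21 AM–8:43 PM = 11 h 22 min; less 30 min break → 10 h 52 min
Tue: 10:39 AM–9:08 PM = 10 h 29 min; less 30 min break → 9 h 59 min
Wed: 10:34 AM–4:44 PM = 6 h 10 min; less 30 min break → 5 h 40 min
Mon reg 8 h 0 min / OT 2 h 52 min; Tue reg 8 h 0 min / OT 1 h 59 min; Wed reg 5 h 40 min / OT 0 h 0 min.
Totals: regular 21 h 40 min, overtime 4 h 51 min.

Regular 21.67 hours, overtime 4.85 hours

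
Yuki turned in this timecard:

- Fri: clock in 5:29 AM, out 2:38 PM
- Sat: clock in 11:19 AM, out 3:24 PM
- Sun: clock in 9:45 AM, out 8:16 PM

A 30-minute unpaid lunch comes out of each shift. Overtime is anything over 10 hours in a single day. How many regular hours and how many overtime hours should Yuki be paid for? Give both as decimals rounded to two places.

Regular 22.23 hours, overtime 0.02 hours

Fri: 5:29 AM–2:38 PM = 9 h 9 min; less 30 min break → 8 h 39 min
Sat: 11:19 AM–3:24 PM = 4 h 5 min; less 30 min break → 3 h 35 min
Sun: 9:45 AM–8:16 PM = 10 h 31 min; less 30 min break → 10 h 1 min
Fri reg 8 h 39 min / OT 0 h 0 min; Sat reg 3 h 35 min / OT 0 h 0 min; Sun reg 10 h 0 min / OT 0 h 1 min.
Totals: regular 22 h 14 min, overtime 0 h 1 min.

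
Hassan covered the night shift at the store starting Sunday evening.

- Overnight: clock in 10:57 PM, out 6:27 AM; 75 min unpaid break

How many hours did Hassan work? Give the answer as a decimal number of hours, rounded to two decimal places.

6.25 hours

Overnight: 10:57 PM → midnight = 1 h 3 min; midnight → 6:27 AM = 6 h 27 min; span 7 h 30 min; less 75 min break → 6 h 15 min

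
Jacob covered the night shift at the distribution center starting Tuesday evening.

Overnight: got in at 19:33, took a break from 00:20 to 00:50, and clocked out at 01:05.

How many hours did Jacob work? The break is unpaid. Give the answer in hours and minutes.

5 h 2 min

Overnight: 19:33 → midnight = 4 h 27 min; midnight → 01:05 = 1 h 5 min; span 5 h 32 min; less 30 min break → 5 h 2 min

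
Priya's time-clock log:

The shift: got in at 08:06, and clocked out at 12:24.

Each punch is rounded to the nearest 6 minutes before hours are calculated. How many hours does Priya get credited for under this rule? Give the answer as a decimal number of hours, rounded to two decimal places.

The shift: in 08:06→08:06, out 12:24→12:24; 4 h 18 min

4.30 hours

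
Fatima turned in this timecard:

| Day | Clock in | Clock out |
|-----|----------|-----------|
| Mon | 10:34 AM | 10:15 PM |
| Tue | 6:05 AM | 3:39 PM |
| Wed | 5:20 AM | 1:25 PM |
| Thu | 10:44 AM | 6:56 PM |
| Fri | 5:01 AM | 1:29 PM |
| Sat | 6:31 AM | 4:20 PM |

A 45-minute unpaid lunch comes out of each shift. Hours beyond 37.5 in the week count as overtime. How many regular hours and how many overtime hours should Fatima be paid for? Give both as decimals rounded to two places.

Mon: 10:34 AM–10:15 PM = 11 h 41 min; less 45 min break → 10 h 56 min
Tue: 6:05 AM–3:39 PM = 9 h 34 min; less 45 min break → 8 h 49 min
Wed: 5:20 AM–1:25 PM = 8 h 5 min; less 45 min break → 7 h 20 min
Thu: 10:44 AM–6:56 PM = 8 h 12 min; less 45 min break → 7 h 27 min
Fri: 5:01 AM–1:29 PM = 8 h 28 min; less 45 min break → 7 h 43 min
Sat: 6:31 AM–4:20 PM = 9 h 49 min; less 45 min break → 9 h 4 min
Total worked: 51 h 19 min = 51.32 h.
Threshold 37.5 h → overtime 13 h 49 min, regular 37 h 30 min.

Regular 37.50 hours, overtime 13.82 hours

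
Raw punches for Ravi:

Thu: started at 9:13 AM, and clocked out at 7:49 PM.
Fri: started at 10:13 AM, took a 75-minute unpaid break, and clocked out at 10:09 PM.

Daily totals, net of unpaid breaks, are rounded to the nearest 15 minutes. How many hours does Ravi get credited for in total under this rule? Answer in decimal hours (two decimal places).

21.25 hours

Thu: 9:13 AM–7:49 PM = 10 h 36 min → rounds to 10 h 30 min
Fri: 10:13 AM–10:09 PM = 11 h 56 min − 75 min = 10 h 41 min → rounds to 10 h 45 min
Total credited: 21 h 15 min.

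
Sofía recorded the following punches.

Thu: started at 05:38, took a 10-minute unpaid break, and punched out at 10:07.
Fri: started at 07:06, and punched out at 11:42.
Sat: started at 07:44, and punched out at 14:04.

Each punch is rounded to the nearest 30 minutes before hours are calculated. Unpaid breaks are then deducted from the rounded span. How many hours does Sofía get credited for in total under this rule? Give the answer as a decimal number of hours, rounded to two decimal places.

15.33 hours

Thu: in 05:38→05:30, out 10:07→10:00; 4 h 30 min − 10 min = 4 h 20 min
Fri: in 07:06→07:00, out 11:42→11:30; 4 h 30 min
Sat: in 07:44→07:30, out 14:04→14:00; 6 h 30 min
Total credited: 15 h 20 min.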